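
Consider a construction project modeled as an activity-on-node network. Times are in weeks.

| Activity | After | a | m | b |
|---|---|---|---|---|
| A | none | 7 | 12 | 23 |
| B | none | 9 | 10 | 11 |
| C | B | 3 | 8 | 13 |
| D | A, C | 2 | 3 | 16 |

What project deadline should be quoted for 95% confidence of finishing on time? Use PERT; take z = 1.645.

27.7 weeks

te_A = (7 + 4·12 + 23)/6 = 78/6 = 13; σ²_A = ((23−7)/6)² = 7.111
te_B = (9 + 4·10 + 11)/6 = 60/6 = 10; σ²_B = ((11−9)/6)² = 0.111
te_C = (3 + 4·8 + 13)/6 = 48/6 = 8; σ²_C = ((13−3)/6)² = 2.778
te_D = (2 + 4·3 + 16)/6 = 30/6 = 5; σ²_D = ((16−2)/6)² = 5.444

Forward pass:
ES_A = 0; EF_A = 13
ES_B = 0; EF_B = 10
ES_C = 10; EF_C = 10+8 = 18
ES_D = max(EF_A=13, EF_C=18) = 18; EF_D = 18+5 = 23
Expected project duration μ = 23 weeks. Critical path: B → C → D.

Variance along critical path = 0.111 + 2.778 + 5.444 = 8.333; σ = 2.887 weeks.
D = μ + z·σ = 23 + 1.645·2.887 = 27.7 weeks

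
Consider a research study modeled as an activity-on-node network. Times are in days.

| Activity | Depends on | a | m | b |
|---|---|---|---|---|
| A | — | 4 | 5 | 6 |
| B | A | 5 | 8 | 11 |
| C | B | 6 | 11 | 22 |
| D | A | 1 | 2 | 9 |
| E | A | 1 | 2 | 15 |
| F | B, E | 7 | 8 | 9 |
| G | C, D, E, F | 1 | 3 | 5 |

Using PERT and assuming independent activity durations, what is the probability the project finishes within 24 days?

te_A = (4 + 4·5 + 6)/6 = 30/6 = 5; σ²_A = ((6−4)/6)² = 0.111
te_B = (5 + 4·8 + 11)/6 = 48/6 = 8; σ²_B = ((11−5)/6)² = 1.000
te_C = (6 + 4·11 + 22)/6 = 72/6 = 12; σ²_C = ((22−6)/6)² = 7.111
te_D = (1 + 4·2 + 9)/6 = 18/6 = 3; σ²_D = ((9−1)/6)² = 1.778
te_E = (1 + 4·2 + 15)/6 = 24/6 = 4; σ²_E = ((15−1)/6)² = 5.444
te_F = (7 + 4·8 + 9)/6 = 48/6 = 8; σ²_F = ((9−7)/6)² = 0.111
te_G = (1 + 4·3 + 5)/6 = 18/6 = 3; σ²_G = ((5−1)/6)² = 0.444

Forward pass:
ES_A = 0; EF_A = 5
ES_B = 5; EF_B = 5+8 = 13
ES_C = 13; EF_C = 13+12 = 25
ES_D = 5; EF_D = 5+3 = 8
ES_E = 5; EF_E = 5+4 = 9
ES_F = max(EF_B=13, EF_E=9) = 13; EF_F = 13+8 = 21
ES_G = max(EF_C=25, EF_D=8, EF_E=9, EF_F=21) = 25; EF_G = 25+3 = 28
Expected project duration μ = 28 days. Critical path: A → B → C → G.

Variance along critical path = 0.111 + 1.000 + 7.111 + 0.444 = 8.667; σ = √8.667 = 2.944 days.
Z = (24 − 28) / 2.944 = -1.359
P(T ≤ 24) = Φ(-1.359) ≈ 0.087

0.087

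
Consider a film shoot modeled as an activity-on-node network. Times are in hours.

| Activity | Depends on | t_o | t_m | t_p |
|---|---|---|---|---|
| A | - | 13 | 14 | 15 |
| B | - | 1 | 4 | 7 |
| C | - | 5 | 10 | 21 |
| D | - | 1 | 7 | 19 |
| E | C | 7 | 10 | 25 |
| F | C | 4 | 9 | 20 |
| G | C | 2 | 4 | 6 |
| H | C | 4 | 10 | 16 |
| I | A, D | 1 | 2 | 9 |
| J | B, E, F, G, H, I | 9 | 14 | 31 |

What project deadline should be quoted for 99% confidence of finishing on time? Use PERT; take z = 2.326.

te_A = (13 + 4·14 + 15)/6 = 84/6 = 14; σ²_A = ((15−13)/6)² = 0.111
te_B = (1 + 4·4 + 7)/6 = 24/6 = 4; σ²_B = ((7−1)/6)² = 1.000
te_C = (5 + 4·10 + 21)/6 = 66/6 = 11; σ²_C = ((21−5)/6)² = 7.111
te_D = (1 + 4·7 + 19)/6 = 48/6 = 8; σ²_D = ((19−1)/6)² = 9.000
te_E = (7 + 4·10 + 25)/6 = 72/6 = 12; σ²_E = ((25−7)/6)² = 9.000
te_F = (4 + 4·9 + 20)/6 = 60/6 = 10; σ²_F = ((20−4)/6)² = 7.111
te_G = (2 + 4·4 + 6)/6 = 24/6 = 4; σ²_G = ((6−2)/6)² = 0.444
te_H = (4 + 4·10 + 16)/6 = 60/6 = 10; σ²_H = ((16−4)/6)² = 4.000
te_I = (1 + 4·2 + 9)/6 = 18/6 = 3; σ²_I = ((9−1)/6)² = 1.778
te_J = (9 + 4·14 + 31)/6 = 96/6 = 16; σ²_J = ((31−9)/6)² = 13.444

Forward pass:
ES_A = 0; EF_A = 14
ES_B = 0; EF_B = 4
ES_C = 0; EF_C = 11
ES_D = 0; EF_D = 8
ES_E = 11; EF_E = 11+12 = 23
ES_F = 11; EF_F = 11+10 = 21
ES_G = 11; EF_G = 11+4 = 15
ES_H = 11; EF_H = 11+10 = 21
ES_I = max(EF_A=14, EF_D=8) = 14; EF_I = 14+3 = 17
ES_J = max(EF_B=4, EF_E=23, EF_F=21, EF_G=15, EF_H=21, EF_I=17) = 23; EF_J = 23+16 = 39
Expected project duration μ = 39 hours. Critical path: C → E → J.

Variance along critical path = 7.111 + 9.000 + 13.444 = 29.556; σ = 5.437 hours.
D = μ + z·σ = 39 + 2.326·5.437 = 51.6 hours

51.6 hours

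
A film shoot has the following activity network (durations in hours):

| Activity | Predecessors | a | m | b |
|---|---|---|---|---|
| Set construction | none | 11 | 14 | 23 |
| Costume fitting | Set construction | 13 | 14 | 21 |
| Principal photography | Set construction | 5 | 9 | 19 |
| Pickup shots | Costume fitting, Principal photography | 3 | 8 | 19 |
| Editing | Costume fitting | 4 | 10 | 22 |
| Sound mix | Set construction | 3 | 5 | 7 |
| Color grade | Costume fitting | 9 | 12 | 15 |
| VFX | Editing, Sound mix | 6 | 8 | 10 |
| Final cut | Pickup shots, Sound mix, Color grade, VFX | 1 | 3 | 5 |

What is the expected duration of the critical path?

te_Set construction = (11 + 4·14 + 23)/6 = 90/6 = 15
te_Costume fitting = (13 + 4·14 + 21)/6 = 90/6 = 15
te_Principal photography = (5 + 4·9 + 19)/6 = 60/6 = 10
te_Pickup shots = (3 + 4·8 + 19)/6 = 54/6 = 9
te_Editing = (4 + 4·10 + 22)/6 = 66/6 = 11
te_Sound mix = (3 + 4·5 + 7)/6 = 30/6 = 5
te_Color grade = (9 + 4·12 + 15)/6 = 72/6 = 12
te_VFX = (6 + 4·8 + 10)/6 = 48/6 = 8
te_Final cut = (1 + 4·3 + 5)/6 = 18/6 = 3

Forward pass:
ES_Set construction = 0; EF_Set construction = 15
ES_Costume fitting = 15; EF_Costume fitting = 15+15 = 30
ES_Principal photography = 15; EF_Principal photography = 15+10 = 25
ES_Pickup shots = max(EF_Costume fitting=30, EF_Principal photography=25) = 30; EF_Pickup shots = 30+9 = 39
ES_Editing = 30; EF_Editing = 30+11 = 41
ES_Sound mix = 15; EF_Sound mix = 15+5 = 20
ES_Color grade = 30; EF_Color grade = 30+12 = 42
ES_VFX = max(EF_Editing=41, EF_Sound mix=20) = 41; EF_VFX = 41+8 = 49
ES_Final cut = max(EF_Pickup shots=39, EF_Sound mix=20, EF_Color grade=42, EF_VFX=49) = 49; EF_Final cut = 49+3 = 52
Expected project duration μ = 52 hours. Critical path: Set construction → Costume fitting → Editing → VFX → Final cut.

52 hours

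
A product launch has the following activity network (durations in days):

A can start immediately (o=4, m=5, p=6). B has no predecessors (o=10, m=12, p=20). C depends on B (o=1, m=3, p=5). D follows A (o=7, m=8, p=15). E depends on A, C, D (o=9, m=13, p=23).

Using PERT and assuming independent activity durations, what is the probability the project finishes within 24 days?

te_A = (4 + 4·5 + 6)/6 = 30/6 = 5; σ²_A = ((6−4)/6)² = 0.111
te_B = (10 + 4·12 + 20)/6 = 78/6 = 13; σ²_B = ((20−10)/6)² = 2.778
te_C = (1 + 4·3 + 5)/6 = 18/6 = 3; σ²_C = ((5−1)/6)² = 0.444
te_D = (7 + 4·8 + 15)/6 = 54/6 = 9; σ²_D = ((15−7)/6)² = 1.778
te_E = (9 + 4·13 + 23)/6 = 84/6 = 14; σ²_E = ((23−9)/6)² = 5.444

Forward pass:
ES_A = 0; EF_A = 5
ES_B = 0; EF_B = 13
ES_C = 13; EF_C = 13+3 = 16
ES_D = 5; EF_D = 5+9 = 14
ES_E = max(EF_A=5, EF_C=16, EF_D=14) = 16; EF_E = 16+14 = 30
Expected project duration μ = 30 days. Critical path: B → C → E.

Variance along critical path = 2.778 + 0.444 + 5.444 = 8.667; σ = √8.667 = 2.944 days.
Z = (24 − 30) / 2.944 = -2.038
P(T ≤ 24) = Φ(-2.038) ≈ 0.021

0.021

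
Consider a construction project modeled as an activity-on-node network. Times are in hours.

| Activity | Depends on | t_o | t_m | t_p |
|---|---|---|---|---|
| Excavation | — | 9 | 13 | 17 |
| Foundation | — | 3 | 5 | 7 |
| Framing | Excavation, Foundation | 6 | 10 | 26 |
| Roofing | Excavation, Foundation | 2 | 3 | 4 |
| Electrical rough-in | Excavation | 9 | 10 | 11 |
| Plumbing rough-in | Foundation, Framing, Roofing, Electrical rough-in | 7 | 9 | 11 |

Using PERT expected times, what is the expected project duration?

te_Excavation = (9 + 4·13 + 17)/6 = 78/6 = 13
te_Foundation = (3 + 4·5 + 7)/6 = 30/6 = 5
te_Framing = (6 + 4·10 + 26)/6 = 72/6 = 12
te_Roofing = (2 + 4·3 + 4)/6 = 18/6 = 3
te_Electrical rough-in = (9 + 4·10 + 11)/6 = 60/6 = 10
te_Plumbing rough-in = (7 + 4·9 + 11)/6 = 54/6 = 9

Forward pass:
ES_Excavation = 0; EF_Excavation = 13
ES_Foundation = 0; EF_Foundation = 5
ES_Framing = max(EF_Excavation=13, EF_Foundation=5) = 13; EF_Framing = 13+12 = 25
ES_Roofing = max(EF_Excavation=13, EF_Foundation=5) = 13; EF_Roofing = 13+3 = 16
ES_Electrical rough-in = 13; EF_Electrical rough-in = 13+10 = 23
ES_Plumbing rough-in = max(EF_Foundation=5, EF_Framing=25, EF_Roofing=16, EF_Electrical rough-in=23) = 25; EF_Plumbing rough-in = 25+9 = 34
Expected project duration μ = 34 hours. Critical path: Excavation → Framing → Plumbing rough-in.

34 hours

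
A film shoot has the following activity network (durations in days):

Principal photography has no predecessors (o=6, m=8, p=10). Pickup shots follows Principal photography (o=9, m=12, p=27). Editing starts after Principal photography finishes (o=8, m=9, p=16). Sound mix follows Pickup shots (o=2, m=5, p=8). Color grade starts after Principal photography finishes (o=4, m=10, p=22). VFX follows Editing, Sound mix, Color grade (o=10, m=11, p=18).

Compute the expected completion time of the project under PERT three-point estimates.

te_Principal photography = (6 + 4·8 + 10)/6 = 48/6 = 8
te_Pickup shots = (9 + 4·12 + 27)/6 = 84/6 = 14
te_Editing = (8 + 4·9 + 16)/6 = 60/6 = 10
te_Sound mix = (2 + 4·5 + 8)/6 = 30/6 = 5
te_Color grade = (4 + 4·10 + 22)/6 = 66/6 = 11
te_VFX = (10 + 4·11 + 18)/6 = 72/6 = 12

Forward pass:
ES_Principal photography = 0; EF_Principal photography = 8
ES_Pickup shots = 8; EF_Pickup shots = 8+14 = 22
ES_Editing = 8; EF_Editing = 8+10 = 18
ES_Sound mix = 22; EF_Sound mix = 22+5 = 27
ES_Color grade = 8; EF_Color grade = 8+11 = 19
ES_VFX = max(EF_Editing=18, EF_Sound mix=27, EF_Color grade=19) = 27; EF_VFX = 27+12 = 39
Expected project duration μ = 39 days. Critical path: Principal photography → Pickup shots → Sound mix → VFX.

39 days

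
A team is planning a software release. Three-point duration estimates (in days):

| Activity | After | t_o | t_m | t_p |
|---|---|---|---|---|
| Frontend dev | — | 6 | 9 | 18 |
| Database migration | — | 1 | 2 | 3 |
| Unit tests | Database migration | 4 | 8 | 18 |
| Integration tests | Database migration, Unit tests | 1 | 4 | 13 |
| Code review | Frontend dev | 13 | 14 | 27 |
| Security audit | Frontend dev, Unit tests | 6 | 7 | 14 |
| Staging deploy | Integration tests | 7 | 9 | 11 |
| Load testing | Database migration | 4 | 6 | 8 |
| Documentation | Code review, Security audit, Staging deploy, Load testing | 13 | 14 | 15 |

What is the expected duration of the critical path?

te_Frontend dev = (6 + 4·9 + 18)/6 = 60/6 = 10
te_Database migration = (1 + 4·2 + 3)/6 = 12/6 = 2
te_Unit tests = (4 + 4·8 + 18)/6 = 54/6 = 9
te_Integration tests = (1 + 4·4 + 13)/6 = 30/6 = 5
te_Code review = (13 + 4·14 + 27)/6 = 96/6 = 16
te_Security audit = (6 + 4·7 + 14)/6 = 48/6 = 8
te_Staging deploy = (7 + 4·9 + 11)/6 = 54/6 = 9
te_Load testing = (4 + 4·6 + 8)/6 = 36/6 = 6
te_Documentation = (13 + 4·14 + 15)/6 = 84/6 = 14

Forward pass:
ES_Frontend dev = 0; EF_Frontend dev = 10
ES_Database migration = 0; EF_Database migration = 2
ES_Unit tests = 2; EF_Unit tests = 2+9 = 11
ES_Integration tests = max(EF_Database migration=2, EF_Unit tests=11) = 11; EF_Integration tests = 11+5 = 16
ES_Code review = 10; EF_Code review = 10+16 = 26
ES_Security audit = max(EF_Frontend dev=10, EF_Unit tests=11) = 11; EF_Security audit = 11+8 = 19
ES_Staging deploy = 16; EF_Staging deploy = 16+9 = 25
ES_Load testing = 2; EF_Load testing = 2+6 = 8
ES_Documentation = max(EF_Code review=26, EF_Security audit=19, EF_Staging deploy=25, EF_Load testing=8) = 26; EF_Documentation = 26+14 = 40
Expected project duration μ = 40 days. Critical path: Frontend dev → Code review → Documentation.

40 days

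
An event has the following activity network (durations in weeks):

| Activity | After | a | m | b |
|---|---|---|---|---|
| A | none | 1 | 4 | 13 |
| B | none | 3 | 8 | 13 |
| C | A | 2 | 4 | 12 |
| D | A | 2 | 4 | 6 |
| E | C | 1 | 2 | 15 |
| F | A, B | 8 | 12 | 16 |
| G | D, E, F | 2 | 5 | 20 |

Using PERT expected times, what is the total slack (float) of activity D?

11 weeks

te_A = (1 + 4·4 + 13)/6 = 30/6 = 5
te_B = (3 + 4·8 + 13)/6 = 48/6 = 8
te_C = (2 + 4·4 + 12)/6 = 30/6 = 5
te_D = (2 + 4·4 + 6)/6 = 24/6 = 4
te_E = (1 + 4·2 + 15)/6 = 24/6 = 4
te_F = (8 + 4·12 + 16)/6 = 72/6 = 12
te_G = (2 + 4·5 + 20)/6 = 42/6 = 7

Forward pass:
ES_A = 0; EF_A = 5
ES_B = 0; EF_B = 8
ES_C = 5; EF_C = 5+5 = 10
ES_D = 5; EF_D = 5+4 = 9
ES_E = 10; EF_E = 10+4 = 14
ES_F = max(EF_A=5, EF_B=8) = 8; EF_F = 8+12 = 20
ES_G = max(EF_D=9, EF_E=14, EF_F=20) = 20; EF_G = 20+7 = 27
Expected project duration μ = 27 weeks. Critical path: B → F → G.

Backward pass:
LF_G = 27; LS_G = 27−7 = 20
LF_F = LS_G = 20; LS_F = 20−12 = 8
LF_E = LS_G = 20; LS_E = 20−4 = 16
LF_D = LS_G = 20; LS_D = 20−4 = 16
LF_C = LS_E = 16; LS_C = 16−5 = 11
LF_B = LS_F = 8; LS_B = 8−8 = 0
LF_A = min(LS_C=11, LS_D=16, LS_F=8) = 8; LS_A = 8−5 = 3
Slack_D = LS_D − ES_D = 16 − 5 = 11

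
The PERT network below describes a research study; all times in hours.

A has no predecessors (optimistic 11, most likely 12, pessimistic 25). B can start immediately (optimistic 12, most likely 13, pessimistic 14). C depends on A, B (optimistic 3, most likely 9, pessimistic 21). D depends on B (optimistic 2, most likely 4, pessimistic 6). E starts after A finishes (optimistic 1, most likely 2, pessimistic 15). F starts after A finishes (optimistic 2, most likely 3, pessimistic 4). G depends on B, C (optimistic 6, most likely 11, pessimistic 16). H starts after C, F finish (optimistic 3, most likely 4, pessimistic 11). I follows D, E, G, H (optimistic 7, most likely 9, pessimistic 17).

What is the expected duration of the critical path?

45 hours

te_A = (11 + 4·12 + 25)/6 = 84/6 = 14
te_B = (12 + 4·13 + 14)/6 = 78/6 = 13
te_C = (3 + 4·9 + 21)/6 = 60/6 = 10
te_D = (2 + 4·4 + 6)/6 = 24/6 = 4
te_E = (1 + 4·2 + 15)/6 = 24/6 = 4
te_F = (2 + 4·3 + 4)/6 = 18/6 = 3
te_G = (6 + 4·11 + 16)/6 = 66/6 = 11
te_H = (3 + 4·4 + 11)/6 = 30/6 = 5
te_I = (7 + 4·9 + 17)/6 = 60/6 = 10

Forward pass:
ES_A = 0; EF_A = 14
ES_B = 0; EF_B = 13
ES_C = max(EF_A=14, EF_B=13) = 14; EF_C = 14+10 = 24
ES_D = 13; EF_D = 13+4 = 17
ES_E = 14; EF_E = 14+4 = 18
ES_F = 14; EF_F = 14+3 = 17
ES_G = max(EF_B=13, EF_C=24) = 24; EF_G = 24+11 = 35
ES_H = max(EF_C=24, EF_F=17) = 24; EF_H = 24+5 = 29
ES_I = max(EF_D=17, EF_E=18, EF_G=35, EF_H=29) = 35; EF_I = 35+10 = 45
Expected project duration μ = 45 hours. Critical path: A → C → G → I.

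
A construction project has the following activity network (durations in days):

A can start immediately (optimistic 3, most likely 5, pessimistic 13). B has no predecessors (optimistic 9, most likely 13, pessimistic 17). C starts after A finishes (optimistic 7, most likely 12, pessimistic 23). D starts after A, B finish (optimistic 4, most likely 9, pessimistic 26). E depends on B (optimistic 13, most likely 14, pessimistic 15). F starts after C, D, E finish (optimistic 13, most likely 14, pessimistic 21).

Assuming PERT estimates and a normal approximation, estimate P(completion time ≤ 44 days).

te_A = (3 + 4·5 + 13)/6 = 36/6 = 6; σ²_A = ((13−3)/6)² = 2.778
te_B = (9 + 4·13 + 17)/6 = 78/6 = 13; σ²_B = ((17−9)/6)² = 1.778
te_C = (7 + 4·12 + 23)/6 = 78/6 = 13; σ²_C = ((23−7)/6)² = 7.111
te_D = (4 + 4·9 + 26)/6 = 66/6 = 11; σ²_D = ((26−4)/6)² = 13.444
te_E = (13 + 4·14 + 15)/6 = 84/6 = 14; σ²_E = ((15−13)/6)² = 0.111
te_F = (13 + 4·14 + 21)/6 = 90/6 = 15; σ²_F = ((21−13)/6)² = 1.778

Forward pass:
ES_A = 0; EF_A = 6
ES_B = 0; EF_B = 13
ES_C = 6; EF_C = 6+13 = 19
ES_D = max(EF_A=6, EF_B=13) = 13; EF_D = 13+11 = 24
ES_E = 13; EF_E = 13+14 = 27
ES_F = max(EF_C=19, EF_D=24, EF_E=27) = 27; EF_F = 27+15 = 42
Expected project duration μ = 42 days. Critical path: B → E → F.

Variance along critical path = 1.778 + 0.111 + 1.778 = 3.667; σ = √3.667 = 1.915 days.
Z = (44 − 42) / 1.915 = 1.044
P(T ≤ 44) = Φ(1.044) ≈ 0.852

0.852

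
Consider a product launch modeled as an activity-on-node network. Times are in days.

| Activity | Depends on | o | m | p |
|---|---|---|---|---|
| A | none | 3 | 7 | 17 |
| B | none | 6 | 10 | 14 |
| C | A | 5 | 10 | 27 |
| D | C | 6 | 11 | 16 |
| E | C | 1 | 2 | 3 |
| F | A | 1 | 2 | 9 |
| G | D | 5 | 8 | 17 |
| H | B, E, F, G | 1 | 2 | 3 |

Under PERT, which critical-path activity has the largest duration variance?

C

te_A = (3 + 4·7 + 17)/6 = 48/6 = 8; σ²_A = ((17−3)/6)² = 5.444
te_B = (6 + 4·10 + 14)/6 = 60/6 = 10; σ²_B = ((14−6)/6)² = 1.778
te_C = (5 + 4·10 + 27)/6 = 72/6 = 12; σ²_C = ((27−5)/6)² = 13.444
te_D = (6 + 4·11 + 16)/6 = 66/6 = 11; σ²_D = ((16−6)/6)² = 2.778
te_E = (1 + 4·2 + 3)/6 = 12/6 = 2; σ²_E = ((3−1)/6)² = 0.111
te_F = (1 + 4·2 + 9)/6 = 18/6 = 3; σ²_F = ((9−1)/6)² = 1.778
te_G = (5 + 4·8 + 17)/6 = 54/6 = 9; σ²_G = ((17−5)/6)² = 4.000
te_H = (1 + 4·2 + 3)/6 = 12/6 = 2; σ²_H = ((3−1)/6)² = 0.111

Forward pass:
ES_A = 0; EF_A = 8
ES_B = 0; EF_B = 10
ES_C = 8; EF_C = 8+12 = 20
ES_D = 20; EF_D = 20+11 = 31
ES_E = 20; EF_E = 20+2 = 22
ES_F = 8; EF_F = 8+3 = 11
ES_G = 31; EF_G = 31+9 = 40
ES_H = max(EF_B=10, EF_E=22, EF_F=11, EF_G=40) = 40; EF_H = 40+2 = 42
Expected project duration μ = 42 days. Critical path: A → C → D → G → H.

Variances on critical path: σ²_A=5.444, σ²_C=13.444, σ²_D=2.778, σ²_G=4.000, σ²_H=0.111.
Largest is σ²_C = 13.444.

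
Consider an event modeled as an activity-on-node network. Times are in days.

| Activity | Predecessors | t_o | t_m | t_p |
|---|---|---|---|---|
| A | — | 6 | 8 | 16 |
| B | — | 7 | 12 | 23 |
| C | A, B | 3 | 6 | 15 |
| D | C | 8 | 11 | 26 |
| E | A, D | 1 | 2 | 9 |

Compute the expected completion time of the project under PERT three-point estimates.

36 days

te_A = (6 + 4·8 + 16)/6 = 54/6 = 9
te_B = (7 + 4·12 + 23)/6 = 78/6 = 13
te_C = (3 + 4·6 + 15)/6 = 42/6 = 7
te_D = (8 + 4·11 + 26)/6 = 78/6 = 13
te_E = (1 + 4·2 + 9)/6 = 18/6 = 3

Forward pass:
ES_A = 0; EF_A = 9
ES_B = 0; EF_B = 13
ES_C = max(EF_A=9, EF_B=13) = 13; EF_C = 13+7 = 20
ES_D = 20; EF_D = 20+13 = 33
ES_E = max(EF_A=9, EF_D=33) = 33; EF_E = 33+3 = 36
Expected project duration μ = 36 days. Critical path: B → C → D → E.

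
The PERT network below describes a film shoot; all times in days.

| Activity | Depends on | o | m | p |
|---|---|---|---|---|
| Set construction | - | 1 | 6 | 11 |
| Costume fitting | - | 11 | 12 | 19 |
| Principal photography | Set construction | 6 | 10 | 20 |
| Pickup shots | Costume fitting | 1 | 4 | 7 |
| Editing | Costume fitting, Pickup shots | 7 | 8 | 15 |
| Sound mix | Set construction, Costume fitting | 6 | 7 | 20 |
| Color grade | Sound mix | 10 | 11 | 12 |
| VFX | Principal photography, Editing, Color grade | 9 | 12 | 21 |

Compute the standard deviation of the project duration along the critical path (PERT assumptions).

te_Set construction = (1 + 4·6 + 11)/6 = 36/6 = 6; σ²_Set construction = ((11−1)/6)² = 2.778
te_Costume fitting = (11 + 4·12 + 19)/6 = 78/6 = 13; σ²_Costume fitting = ((19−11)/6)² = 1.778
te_Principal photography = (6 + 4·10 + 20)/6 = 66/6 = 11; σ²_Principal photography = ((20−6)/6)² = 5.444
te_Pickup shots = (1 + 4·4 + 7)/6 = 24/6 = 4; σ²_Pickup shots = ((7−1)/6)² = 1.000
te_Editing = (7 + 4·8 + 15)/6 = 54/6 = 9; σ²_Editing = ((15−7)/6)² = 1.778
te_Sound mix = (6 + 4·7 + 20)/6 = 54/6 = 9; σ²_Sound mix = ((20−6)/6)² = 5.444
te_Color grade = (10 + 4·11 + 12)/6 = 66/6 = 11; σ²_Color grade = ((12−10)/6)² = 0.111
te_VFX = (9 + 4·12 + 21)/6 = 78/6 = 13; σ²_VFX = ((21−9)/6)² = 4.000

Forward pass:
ES_Set construction = 0; EF_Set construction = 6
ES_Costume fitting = 0; EF_Costume fitting = 13
ES_Principal photography = 6; EF_Principal photography = 6+11 = 17
ES_Pickup shots = 13; EF_Pickup shots = 13+4 = 17
ES_Editing = max(EF_Costume fitting=13, EF_Pickup shots=17) = 17; EF_Editing = 17+9 = 26
ES_Sound mix = max(EF_Set construction=6, EF_Costume fitting=13) = 13; EF_Sound mix = 13+9 = 22
ES_Color grade = 22; EF_Color grade = 22+11 = 33
ES_VFX = max(EF_Principal photography=17, EF_Editing=26, EF_Color grade=33) = 33; EF_VFX = 33+13 = 46
Expected project duration μ = 46 days. Critical path: Costume fitting → Sound mix → Color grade → VFX.

Variance along critical path = 1.778 + 5.444 + 0.111 + 4.000 = 11.333
σ = √11.333 = 3.367 days

3.37 days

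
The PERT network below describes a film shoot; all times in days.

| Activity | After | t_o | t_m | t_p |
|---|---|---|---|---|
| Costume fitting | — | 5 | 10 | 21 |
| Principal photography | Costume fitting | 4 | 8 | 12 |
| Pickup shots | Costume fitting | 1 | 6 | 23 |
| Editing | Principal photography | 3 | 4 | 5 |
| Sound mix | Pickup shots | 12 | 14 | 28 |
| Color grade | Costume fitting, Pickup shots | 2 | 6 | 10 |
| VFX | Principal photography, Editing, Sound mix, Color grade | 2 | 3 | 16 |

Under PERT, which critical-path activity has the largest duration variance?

te_Costume fitting = (5 + 4·10 + 21)/6 = 66/6 = 11; σ²_Costume fitting = ((21−5)/6)² = 7.111
te_Principal photography = (4 + 4·8 + 12)/6 = 48/6 = 8; σ²_Principal photography = ((12−4)/6)² = 1.778
te_Pickup shots = (1 + 4·6 + 23)/6 = 48/6 = 8; σ²_Pickup shots = ((23−1)/6)² = 13.444
te_Editing = (3 + 4·4 + 5)/6 = 24/6 = 4; σ²_Editing = ((5−3)/6)² = 0.111
te_Sound mix = (12 + 4·14 + 28)/6 = 96/6 = 16; σ²_Sound mix = ((28−12)/6)² = 7.111
te_Color grade = (2 + 4·6 + 10)/6 = 36/6 = 6; σ²_Color grade = ((10−2)/6)² = 1.778
te_VFX = (2 + 4·3 + 16)/6 = 30/6 = 5; σ²_VFX = ((16−2)/6)² = 5.444

Forward pass:
ES_Costume fitting = 0; EF_Costume fitting = 11
ES_Principal photography = 11; EF_Principal photography = 11+8 = 19
ES_Pickup shots = 11; EF_Pickup shots = 11+8 = 19
ES_Editing = 19; EF_Editing = 19+4 = 23
ES_Sound mix = 19; EF_Sound mix = 19+16 = 35
ES_Color grade = max(EF_Costume fitting=11, EF_Pickup shots=19) = 19; EF_Color grade = 19+6 = 25
ES_VFX = max(EF_Principal photography=19, EF_Editing=23, EF_Sound mix=35, EF_Color grade=25) = 35; EF_VFX = 35+5 = 40
Expected project duration μ = 40 days. Critical path: Costume fitting → Pickup shots → Sound mix → VFX.

Variances on critical path: σ²_Costume fitting=7.111, σ²_Pickup shots=13.444, σ²_Sound mix=7.111, σ²_VFX=5.444.
Largest is σ²_Pickup shots = 13.444.

Pickup shots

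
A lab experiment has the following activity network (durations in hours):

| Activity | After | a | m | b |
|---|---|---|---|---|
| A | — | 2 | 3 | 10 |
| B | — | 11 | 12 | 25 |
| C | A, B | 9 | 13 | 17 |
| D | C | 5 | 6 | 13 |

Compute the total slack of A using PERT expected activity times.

te_A = (2 + 4·3 + 10)/6 = 24/6 = 4
te_B = (11 + 4·12 + 25)/6 = 84/6 = 14
te_C = (9 + 4·13 + 17)/6 = 78/6 = 13
te_D = (5 + 4·6 + 13)/6 = 42/6 = 7

Forward pass:
ES_A = 0; EF_A = 4
ES_B = 0; EF_B = 14
ES_C = max(EF_A=4, EF_B=14) = 14; EF_C = 14+13 = 27
ES_D = 27; EF_D = 27+7 = 34
Expected project duration μ = 34 hours. Critical path: B → C → D.

Backward pass:
LF_D = 34; LS_D = 34−7 = 27
LF_C = LS_D = 27; LS_C = 27−13 = 14
LF_B = LS_C = 14; LS_B = 14−14 = 0
LF_A = LS_C = 14; LS_A = 14−4 = 10
Slack_A = LS_A − ES_A = 10 − 0 = 10

10 hours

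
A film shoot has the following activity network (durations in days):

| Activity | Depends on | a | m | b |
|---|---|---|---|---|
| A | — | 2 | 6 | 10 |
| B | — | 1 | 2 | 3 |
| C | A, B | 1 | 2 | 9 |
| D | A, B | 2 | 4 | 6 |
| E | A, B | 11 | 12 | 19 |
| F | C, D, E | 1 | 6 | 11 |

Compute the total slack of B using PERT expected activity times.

4 days

te_A = (2 + 4·6 + 10)/6 = 36/6 = 6
te_B = (1 + 4·2 + 3)/6 = 12/6 = 2
te_C = (1 + 4·2 + 9)/6 = 18/6 = 3
te_D = (2 + 4·4 + 6)/6 = 24/6 = 4
te_E = (11 + 4·12 + 19)/6 = 78/6 = 13
te_F = (1 + 4·6 + 11)/6 = 36/6 = 6

Forward pass:
ES_A = 0; EF_A = 6
ES_B = 0; EF_B = 2
ES_C = max(EF_A=6, EF_B=2) = 6; EF_C = 6+3 = 9
ES_D = max(EF_A=6, EF_B=2) = 6; EF_D = 6+4 = 10
ES_E = max(EF_A=6, EF_B=2) = 6; EF_E = 6+13 = 19
ES_F = max(EF_C=9, EF_D=10, EF_E=19) = 19; EF_F = 19+6 = 25
Expected project duration μ = 25 days. Critical path: A → E → F.

Backward pass:
LF_F = 25; LS_F = 25−6 = 19
LF_E = LS_F = 19; LS_E = 19−13 = 6
LF_D = LS_F = 19; LS_D = 19−4 = 15
LF_C = LS_F = 19; LS_C = 19−3 = 16
LF_B = min(LS_C=16, LS_D=15, LS_E=6) = 6; LS_B = 6−2 = 4
LF_A = min(LS_C=16, LS_D=15, LS_E=6) = 6; LS_A = 6−6 = 0
Slack_B = LS_B − ES_B = 4 − 0 = 4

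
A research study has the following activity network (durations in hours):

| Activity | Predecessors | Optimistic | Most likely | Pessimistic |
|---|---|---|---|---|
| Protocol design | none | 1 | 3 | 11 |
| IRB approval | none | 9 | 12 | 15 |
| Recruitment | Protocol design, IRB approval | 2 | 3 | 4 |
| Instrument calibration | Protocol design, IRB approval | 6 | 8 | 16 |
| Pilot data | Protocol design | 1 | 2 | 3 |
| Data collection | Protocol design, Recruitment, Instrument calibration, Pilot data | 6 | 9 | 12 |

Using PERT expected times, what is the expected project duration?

30 hours

te_Protocol design = (1 + 4·3 + 11)/6 = 24/6 = 4
te_IRB approval = (9 + 4·12 + 15)/6 = 72/6 = 12
te_Recruitment = (2 + 4·3 + 4)/6 = 18/6 = 3
te_Instrument calibration = (6 + 4·8 + 16)/6 = 54/6 = 9
te_Pilot data = (1 + 4·2 + 3)/6 = 12/6 = 2
te_Data collection = (6 + 4·9 + 12)/6 = 54/6 = 9

Forward pass:
ES_Protocol design = 0; EF_Protocol design = 4
ES_IRB approval = 0; EF_IRB approval = 12
ES_Recruitment = max(EF_Protocol design=4, EF_IRB approval=12) = 12; EF_Recruitment = 12+3 = 15
ES_Instrument calibration = max(EF_Protocol design=4, EF_IRB approval=12) = 12; EF_Instrument calibration = 12+9 = 21
ES_Pilot data = 4; EF_Pilot data = 4+2 = 6
ES_Data collection = max(EF_Protocol design=4, EF_Recruitment=15, EF_Instrument calibration=21, EF_Pilot data=6) = 21; EF_Data collection = 21+9 = 30
Expected project duration μ = 30 hours. Critical path: IRB approval → Instrument calibration → Data collection.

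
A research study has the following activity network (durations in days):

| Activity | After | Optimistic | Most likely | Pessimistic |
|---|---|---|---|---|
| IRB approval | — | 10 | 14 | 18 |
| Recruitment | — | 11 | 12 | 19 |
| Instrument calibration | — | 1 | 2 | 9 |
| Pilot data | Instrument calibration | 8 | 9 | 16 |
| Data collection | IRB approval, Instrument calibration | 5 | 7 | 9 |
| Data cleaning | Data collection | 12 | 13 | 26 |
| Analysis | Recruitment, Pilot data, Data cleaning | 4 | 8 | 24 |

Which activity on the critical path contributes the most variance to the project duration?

Analysis

te_IRB approval = (10 + 4·14 + 18)/6 = 84/6 = 14; σ²_IRB approval = ((18−10)/6)² = 1.778
te_Recruitment = (11 + 4·12 + 19)/6 = 78/6 = 13; σ²_Recruitment = ((19−11)/6)² = 1.778
te_Instrument calibration = (1 + 4·2 + 9)/6 = 18/6 = 3; σ²_Instrument calibration = ((9−1)/6)² = 1.778
te_Pilot data = (8 + 4·9 + 16)/6 = 60/6 = 10; σ²_Pilot data = ((16−8)/6)² = 1.778
te_Data collection = (5 + 4·7 + 9)/6 = 42/6 = 7; σ²_Data collection = ((9−5)/6)² = 0.444
te_Data cleaning = (12 + 4·13 + 26)/6 = 90/6 = 15; σ²_Data cleaning = ((26−12)/6)² = 5.444
te_Analysis = (4 + 4·8 + 24)/6 = 60/6 = 10; σ²_Analysis = ((24−4)/6)² = 11.111

Forward pass:
ES_IRB approval = 0; EF_IRB approval = 14
ES_Recruitment = 0; EF_Recruitment = 13
ES_Instrument calibration = 0; EF_Instrument calibration = 3
ES_Pilot data = 3; EF_Pilot data = 3+10 = 13
ES_Data collection = max(EF_IRB approval=14, EF_Instrument calibration=3) = 14; EF_Data collection = 14+7 = 21
ES_Data cleaning = 21; EF_Data cleaning = 21+15 = 36
ES_Analysis = max(EF_Recruitment=13, EF_Pilot data=13, EF_Data cleaning=36) = 36; EF_Analysis = 36+10 = 46
Expected project duration μ = 46 days. Critical path: IRB approval → Data collection → Data cleaning → Analysis.

Variances on critical path: σ²_IRB approval=1.778, σ²_Data collection=0.444, σ²_Data cleaning=5.444, σ²_Analysis=11.111.
Largest is σ²_Analysis = 11.111.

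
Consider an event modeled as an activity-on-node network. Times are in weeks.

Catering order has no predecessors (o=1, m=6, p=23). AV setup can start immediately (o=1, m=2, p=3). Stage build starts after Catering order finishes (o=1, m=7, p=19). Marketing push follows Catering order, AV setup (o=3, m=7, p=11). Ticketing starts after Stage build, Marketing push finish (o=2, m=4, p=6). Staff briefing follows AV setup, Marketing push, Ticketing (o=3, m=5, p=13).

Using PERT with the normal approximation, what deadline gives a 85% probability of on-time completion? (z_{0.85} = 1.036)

te_Catering order = (1 + 4·6 + 23)/6 = 48/6 = 8; σ²_Catering order = ((23−1)/6)² = 13.444
te_AV setup = (1 + 4·2 + 3)/6 = 12/6 = 2; σ²_AV setup = ((3−1)/6)² = 0.111
te_Stage build = (1 + 4·7 + 19)/6 = 48/6 = 8; σ²_Stage build = ((19−1)/6)² = 9.000
te_Marketing push = (3 + 4·7 + 11)/6 = 42/6 = 7; σ²_Marketing push = ((11−3)/6)² = 1.778
te_Ticketing = (2 + 4·4 + 6)/6 = 24/6 = 4; σ²_Ticketing = ((6−2)/6)² = 0.444
te_Staff briefing = (3 + 4·5 + 13)/6 = 36/6 = 6; σ²_Staff briefing = ((13−3)/6)² = 2.778

Forward pass:
ES_Catering order = 0; EF_Catering order = 8
ES_AV setup = 0; EF_AV setup = 2
ES_Stage build = 8; EF_Stage build = 8+8 = 16
ES_Marketing push = max(EF_Catering order=8, EF_AV setup=2) = 8; EF_Marketing push = 8+7 = 15
ES_Ticketing = max(EF_Stage build=16, EF_Marketing push=15) = 16; EF_Ticketing = 16+4 = 20
ES_Staff briefing = max(EF_AV setup=2, EF_Marketing push=15, EF_Ticketing=20) = 20; EF_Staff briefing = 20+6 = 26
Expected project duration μ = 26 weeks. Critical path: Catering order → Stage build → Ticketing → Staff briefing.

Variance along critical path = 13.444 + 9.000 + 0.444 + 2.778 = 25.667; σ = 5.066 weeks.
D = μ + z·σ = 26 + 1.036·5.066 = 31.2 weeks

31.2 weeks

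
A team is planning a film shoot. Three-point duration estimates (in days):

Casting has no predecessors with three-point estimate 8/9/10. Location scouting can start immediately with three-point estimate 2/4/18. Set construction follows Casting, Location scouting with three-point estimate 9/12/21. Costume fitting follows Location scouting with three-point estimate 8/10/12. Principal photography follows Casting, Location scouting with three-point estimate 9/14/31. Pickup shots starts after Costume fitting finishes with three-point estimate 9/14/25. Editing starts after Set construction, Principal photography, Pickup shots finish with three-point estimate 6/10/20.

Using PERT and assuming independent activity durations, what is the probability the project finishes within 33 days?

te_Casting = (8 + 4·9 + 10)/6 = 54/6 = 9; σ²_Casting = ((10−8)/6)² = 0.111
te_Location scouting = (2 + 4·4 + 18)/6 = 36/6 = 6; σ²_Location scouting = ((18−2)/6)² = 7.111
te_Set construction = (9 + 4·12 + 21)/6 = 78/6 = 13; σ²_Set construction = ((21−9)/6)² = 4.000
te_Costume fitting = (8 + 4·10 + 12)/6 = 60/6 = 10; σ²_Costume fitting = ((12−8)/6)² = 0.444
te_Principal photography = (9 + 4·14 + 31)/6 = 96/6 = 16; σ²_Principal photography = ((31−9)/6)² = 13.444
te_Pickup shots = (9 + 4·14 + 25)/6 = 90/6 = 15; σ²_Pickup shots = ((25−9)/6)² = 7.111
te_Editing = (6 + 4·10 + 20)/6 = 66/6 = 11; σ²_Editing = ((20−6)/6)² = 5.444

Forward pass:
ES_Casting = 0; EF_Casting = 9
ES_Location scouting = 0; EF_Location scouting = 6
ES_Set construction = max(EF_Casting=9, EF_Location scouting=6) = 9; EF_Set construction = 9+13 = 22
ES_Costume fitting = 6; EF_Costume fitting = 6+10 = 16
ES_Principal photography = max(EF_Casting=9, EF_Location scouting=6) = 9; EF_Principal photography = 9+16 = 25
ES_Pickup shots = 16; EF_Pickup shots = 16+15 = 31
ES_Editing = max(EF_Set construction=22, EF_Principal photography=25, EF_Pickup shots=31) = 31; EF_Editing = 31+11 = 42
Expected project duration μ = 42 days. Critical path: Location scouting → Costume fitting → Pickup shots → Editing.

Variance along critical path = 7.111 + 0.444 + 7.111 + 5.444 = 20.111; σ = √20.111 = 4.485 days.
Z = (33 − 42) / 4.485 = -2.007
P(T ≤ 33) = Φ(-2.007) ≈ 0.022

0.022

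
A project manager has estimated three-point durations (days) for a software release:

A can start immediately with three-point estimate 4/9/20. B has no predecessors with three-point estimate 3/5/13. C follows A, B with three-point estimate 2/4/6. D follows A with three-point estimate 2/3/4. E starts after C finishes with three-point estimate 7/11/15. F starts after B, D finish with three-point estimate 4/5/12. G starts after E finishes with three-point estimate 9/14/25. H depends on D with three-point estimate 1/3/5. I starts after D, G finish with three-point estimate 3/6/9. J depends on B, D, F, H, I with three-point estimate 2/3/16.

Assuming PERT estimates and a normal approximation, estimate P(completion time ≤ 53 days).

0.662

te_A = (4 + 4·9 + 20)/6 = 60/6 = 10; σ²_A = ((20−4)/6)² = 7.111
te_B = (3 + 4·5 + 13)/6 = 36/6 = 6; σ²_B = ((13−3)/6)² = 2.778
te_C = (2 + 4·4 + 6)/6 = 24/6 = 4; σ²_C = ((6−2)/6)² = 0.444
te_D = (2 + 4·3 + 4)/6 = 18/6 = 3; σ²_D = ((4−2)/6)² = 0.111
te_E = (7 + 4·11 + 15)/6 = 66/6 = 11; σ²_E = ((15−7)/6)² = 1.778
te_F = (4 + 4·5 + 12)/6 = 36/6 = 6; σ²_F = ((12−4)/6)² = 1.778
te_G = (9 + 4·14 + 25)/6 = 90/6 = 15; σ²_G = ((25−9)/6)² = 7.111
te_H = (1 + 4·3 + 5)/6 = 18/6 = 3; σ²_H = ((5−1)/6)² = 0.444
te_I = (3 + 4·6 + 9)/6 = 36/6 = 6; σ²_I = ((9−3)/6)² = 1.000
te_J = (2 + 4·3 + 16)/6 = 30/6 = 5; σ²_J = ((16−2)/6)² = 5.444

Forward pass:
ES_A = 0; EF_A = 10
ES_B = 0; EF_B = 6
ES_C = max(EF_A=10, EF_B=6) = 10; EF_C = 10+4 = 14
ES_D = 10; EF_D = 10+3 = 13
ES_E = 14; EF_E = 14+11 = 25
ES_F = max(EF_B=6, EF_D=13) = 13; EF_F = 13+6 = 19
ES_G = 25; EF_G = 25+15 = 40
ES_H = 13; EF_H = 13+3 = 16
ES_I = max(EF_D=13, EF_G=40) = 40; EF_I = 40+6 = 46
ES_J = max(EF_B=6, EF_D=13, EF_F=19, EF_H=16, EF_I=46) = 46; EF_J = 46+5 = 51
Expected project duration μ = 51 days. Critical path: A → C → E → G → I → J.

Variance along critical path = 7.111 + 0.444 + 1.778 + 7.111 + 1.000 + 5.444 = 22.889; σ = √22.889 = 4.784 days.
Z = (53 − 51) / 4.784 = 0.418
P(T ≤ 53) = Φ(0.418) ≈ 0.662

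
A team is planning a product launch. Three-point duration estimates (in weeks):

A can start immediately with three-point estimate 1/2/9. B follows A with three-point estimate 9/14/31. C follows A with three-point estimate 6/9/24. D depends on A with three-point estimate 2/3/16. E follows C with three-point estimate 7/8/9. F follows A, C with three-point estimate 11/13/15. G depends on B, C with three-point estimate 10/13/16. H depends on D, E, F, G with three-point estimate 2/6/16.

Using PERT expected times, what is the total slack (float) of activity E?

te_A = (1 + 4·2 + 9)/6 = 18/6 = 3
te_B = (9 + 4·14 + 31)/6 = 96/6 = 16
te_C = (6 + 4·9 + 24)/6 = 66/6 = 11
te_D = (2 + 4·3 + 16)/6 = 30/6 = 5
te_E = (7 + 4·8 + 9)/6 = 48/6 = 8
te_F = (11 + 4·13 + 15)/6 = 78/6 = 13
te_G = (10 + 4·13 + 16)/6 = 78/6 = 13
te_H = (2 + 4·6 + 16)/6 = 42/6 = 7

Forward pass:
ES_A = 0; EF_A = 3
ES_B = 3; EF_B = 3+16 = 19
ES_C = 3; EF_C = 3+11 = 14
ES_D = 3; EF_D = 3+5 = 8
ES_E = 14; EF_E = 14+8 = 22
ES_F = max(EF_A=3, EF_C=14) = 14; EF_F = 14+13 = 27
ES_G = max(EF_B=19, EF_C=14) = 19; EF_G = 19+13 = 32
ES_H = max(EF_D=8, EF_E=22, EF_F=27, EF_G=32) = 32; EF_H = 32+7 = 39
Expected project duration μ = 39 weeks. Critical path: A → B → G → H.

Backward pass:
LF_H = 39; LS_H = 39−7 = 32
LF_G = LS_H = 32; LS_G = 32−13 = 19
LF_F = LS_H = 32; LS_F = 32−13 = 19
LF_E = LS_H = 32; LS_E = 32−8 = 24
LF_D = LS_H = 32; LS_D = 32−5 = 27
LF_C = min(LS_E=24, LS_F=19, LS_G=19) = 19; LS_C = 19−11 = 8
LF_B = LS_G = 19; LS_B = 19−16 = 3
LF_A = min(LS_B=3, LS_C=8, LS_D=27, LS_F=19) = 3; LS_A = 3−3 = 0
Slack_E = LS_E − ES_E = 24 − 14 = 10

10 weeks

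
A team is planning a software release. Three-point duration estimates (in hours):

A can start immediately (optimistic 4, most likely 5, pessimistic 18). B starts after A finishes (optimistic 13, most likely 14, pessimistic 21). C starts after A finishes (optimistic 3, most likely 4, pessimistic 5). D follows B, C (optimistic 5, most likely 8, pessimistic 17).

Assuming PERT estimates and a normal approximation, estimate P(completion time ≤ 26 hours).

0.068

te_A = (4 + 4·5 + 18)/6 = 42/6 = 7; σ²_A = ((18−4)/6)² = 5.444
te_B = (13 + 4·14 + 21)/6 = 90/6 = 15; σ²_B = ((21−13)/6)² = 1.778
te_C = (3 + 4·4 + 5)/6 = 24/6 = 4; σ²_C = ((5−3)/6)² = 0.111
te_D = (5 + 4·8 + 17)/6 = 54/6 = 9; σ²_D = ((17−5)/6)² = 4.000

Forward pass:
ES_A = 0; EF_A = 7
ES_B = 7; EF_B = 7+15 = 22
ES_C = 7; EF_C = 7+4 = 11
ES_D = max(EF_B=22, EF_C=11) = 22; EF_D = 22+9 = 31
Expected project duration μ = 31 hours. Critical path: A → B → D.

Variance along critical path = 5.444 + 1.778 + 4.000 = 11.222; σ = √11.222 = 3.350 hours.
Z = (26 − 31) / 3.350 = -1.493
P(T ≤ 26) = Φ(-1.493) ≈ 0.068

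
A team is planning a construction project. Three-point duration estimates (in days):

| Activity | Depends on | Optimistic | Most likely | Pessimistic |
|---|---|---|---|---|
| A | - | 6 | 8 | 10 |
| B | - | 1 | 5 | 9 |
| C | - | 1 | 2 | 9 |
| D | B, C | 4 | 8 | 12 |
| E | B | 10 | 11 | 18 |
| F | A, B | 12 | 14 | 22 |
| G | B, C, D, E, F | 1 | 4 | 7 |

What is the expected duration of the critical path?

te_A = (6 + 4·8 + 10)/6 = 48/6 = 8
te_B = (1 + 4·5 + 9)/6 = 30/6 = 5
te_C = (1 + 4·2 + 9)/6 = 18/6 = 3
te_D = (4 + 4·8 + 12)/6 = 48/6 = 8
te_E = (10 + 4·11 + 18)/6 = 72/6 = 12
te_F = (12 + 4·14 + 22)/6 = 90/6 = 15
te_G = (1 + 4·4 + 7)/6 = 24/6 = 4

Forward pass:
ES_A = 0; EF_A = 8
ES_B = 0; EF_B = 5
ES_C = 0; EF_C = 3
ES_D = max(EF_B=5, EF_C=3) = 5; EF_D = 5+8 = 13
ES_E = 5; EF_E = 5+12 = 17
ES_F = max(EF_A=8, EF_B=5) = 8; EF_F = 8+15 = 23
ES_G = max(EF_B=5, EF_C=3, EF_D=13, EF_E=17, EF_F=23) = 23; EF_G = 23+4 = 27
Expected project duration μ = 27 days. Critical path: A → F → G.

27 days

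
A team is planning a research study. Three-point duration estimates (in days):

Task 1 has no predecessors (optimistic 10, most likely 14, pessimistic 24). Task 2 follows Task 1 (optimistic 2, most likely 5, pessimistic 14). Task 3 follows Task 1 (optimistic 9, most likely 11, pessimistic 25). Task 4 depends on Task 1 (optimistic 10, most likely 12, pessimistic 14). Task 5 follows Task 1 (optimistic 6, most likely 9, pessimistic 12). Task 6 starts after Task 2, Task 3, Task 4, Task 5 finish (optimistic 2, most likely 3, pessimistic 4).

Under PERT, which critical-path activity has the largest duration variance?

Task 3

te_Task 1 = (10 + 4·14 + 24)/6 = 90/6 = 15; σ²_Task 1 = ((24−10)/6)² = 5.444
te_Task 2 = (2 + 4·5 + 14)/6 = 36/6 = 6; σ²_Task 2 = ((14−2)/6)² = 4.000
te_Task 3 = (9 + 4·11 + 25)/6 = 78/6 = 13; σ²_Task 3 = ((25−9)/6)² = 7.111
te_Task 4 = (10 + 4·12 + 14)/6 = 72/6 = 12; σ²_Task 4 = ((14−10)/6)² = 0.444
te_Task 5 = (6 + 4·9 + 12)/6 = 54/6 = 9; σ²_Task 5 = ((12−6)/6)² = 1.000
te_Task 6 = (2 + 4·3 + 4)/6 = 18/6 = 3; σ²_Task 6 = ((4−2)/6)² = 0.111

Forward pass:
ES_Task 1 = 0; EF_Task 1 = 15
ES_Task 2 = 15; EF_Task 2 = 15+6 = 21
ES_Task 3 = 15; EF_Task 3 = 15+13 = 28
ES_Task 4 = 15; EF_Task 4 = 15+12 = 27
ES_Task 5 = 15; EF_Task 5 = 15+9 = 24
ES_Task 6 = max(EF_Task 2=21, EF_Task 3=28, EF_Task 4=27, EF_Task 5=24) = 28; EF_Task 6 = 28+3 = 31
Expected project duration μ = 31 days. Critical path: Task 1 → Task 3 → Task 6.

Variances on critical path: σ²_Task 1=5.444, σ²_Task 3=7.111, σ²_Task 6=0.111.
Largest is σ²_Task 3 = 7.111.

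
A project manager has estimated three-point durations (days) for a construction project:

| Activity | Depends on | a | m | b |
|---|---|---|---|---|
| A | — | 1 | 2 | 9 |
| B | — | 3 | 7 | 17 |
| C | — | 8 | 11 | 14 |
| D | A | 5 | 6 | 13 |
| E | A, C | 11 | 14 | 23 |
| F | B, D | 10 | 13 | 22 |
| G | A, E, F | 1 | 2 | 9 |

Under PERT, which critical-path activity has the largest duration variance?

te_A = (1 + 4·2 + 9)/6 = 18/6 = 3; σ²_A = ((9−1)/6)² = 1.778
te_B = (3 + 4·7 + 17)/6 = 48/6 = 8; σ²_B = ((17−3)/6)² = 5.444
te_C = (8 + 4·11 + 14)/6 = 66/6 = 11; σ²_C = ((14−8)/6)² = 1.000
te_D = (5 + 4·6 + 13)/6 = 42/6 = 7; σ²_D = ((13−5)/6)² = 1.778
te_E = (11 + 4·14 + 23)/6 = 90/6 = 15; σ²_E = ((23−11)/6)² = 4.000
te_F = (10 + 4·13 + 22)/6 = 84/6 = 14; σ²_F = ((22−10)/6)² = 4.000
te_G = (1 + 4·2 + 9)/6 = 18/6 = 3; σ²_G = ((9−1)/6)² = 1.778

Forward pass:
ES_A = 0; EF_A = 3
ES_B = 0; EF_B = 8
ES_C = 0; EF_C = 11
ES_D = 3; EF_D = 3+7 = 10
ES_E = max(EF_A=3, EF_C=11) = 11; EF_E = 11+15 = 26
ES_F = max(EF_B=8, EF_D=10) = 10; EF_F = 10+14 = 24
ES_G = max(EF_A=3, EF_E=26, EF_F=24) = 26; EF_G = 26+3 = 29
Expected project duration μ = 29 days. Critical path: C → E → G.

Variances on critical path: σ²_C=1.000, σ²_E=4.000, σ²_G=1.778.
Largest is σ²_E = 4.000.

E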